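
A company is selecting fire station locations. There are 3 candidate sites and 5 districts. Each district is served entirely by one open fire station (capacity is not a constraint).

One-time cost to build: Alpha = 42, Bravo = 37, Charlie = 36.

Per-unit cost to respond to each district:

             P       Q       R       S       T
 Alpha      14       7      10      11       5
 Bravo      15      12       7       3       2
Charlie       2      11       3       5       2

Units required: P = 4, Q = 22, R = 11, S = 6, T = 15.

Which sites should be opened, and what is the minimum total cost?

For any fixed open set, each district goes to its cheapest open site; total = fixed + service.
{Alpha, Charlie}: P→Charlie 2·4=8, Q→Alpha 7·22=154, R→Charlie 3·11=33, S→Charlie 5·6=30, T→Charlie 2·15=30. Service 255; fixed 78; total 333.
{Alpha, Bravo, Charlie}: service 243 + fixed 115 = 358
{Charlie}: P→Charlie 2·4=8, Q→Charlie 11·22=242, R→Charlie 3·11=33, S→Charlie 5·6=30, T→Charlie 2·15=30. Service 343; fixed 36; total 379.
No other subset beats 333.

Open Alpha and Charlie; minimum total cost 333.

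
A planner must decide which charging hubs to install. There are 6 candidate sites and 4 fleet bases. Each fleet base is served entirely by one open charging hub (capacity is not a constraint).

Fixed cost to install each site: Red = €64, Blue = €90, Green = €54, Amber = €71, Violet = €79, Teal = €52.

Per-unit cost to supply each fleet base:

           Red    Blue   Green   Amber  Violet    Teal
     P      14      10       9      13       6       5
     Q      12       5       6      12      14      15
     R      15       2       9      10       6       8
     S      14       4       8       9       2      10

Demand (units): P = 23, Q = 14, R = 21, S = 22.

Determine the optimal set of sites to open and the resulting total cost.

For any fixed open set, each fleet base goes to its cheapest open site; total = fixed + service.
{Blue, Teal}: P→Teal 5·23=115, Q→Blue 5·14=70, R→Blue 2·21=42, S→Blue 4·22=88. Service 315; fixed 142; total 457.
{Blue, Violet}: P→Violet 6·23=138, Q→Blue 5·14=70, R→Blue 2·21=42, S→Violet 2·22=44. Service 294; fixed 169; total 463.
{Blue, Violet, Teal}: service 271 + fixed 221 = 492
{Red, Blue, Green, Amber, Violet, Teal}: service 271 + fixed 410 = 681
No other subset beats 457.

Open Blue and Teal; minimum total cost 457.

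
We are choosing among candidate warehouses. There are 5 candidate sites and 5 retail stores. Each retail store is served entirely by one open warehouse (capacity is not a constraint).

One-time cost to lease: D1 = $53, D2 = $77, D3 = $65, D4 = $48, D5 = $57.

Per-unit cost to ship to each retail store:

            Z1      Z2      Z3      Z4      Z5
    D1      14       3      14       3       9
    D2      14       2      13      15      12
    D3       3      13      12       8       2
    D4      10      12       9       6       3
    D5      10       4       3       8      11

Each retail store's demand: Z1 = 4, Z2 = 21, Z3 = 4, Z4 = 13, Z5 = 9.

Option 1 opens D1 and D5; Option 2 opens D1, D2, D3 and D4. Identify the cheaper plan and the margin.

Option 1: {D1, D5}: Z1→D5 10·4=40, Z2→D1 3·21=63, Z3→D5 3·4=12, Z4→D1 3·13=39, Z5→D1 9·9=81. Service 235; fixed 110; total 345.
Option 2: {D1, D2, D3, D4}: Z1→D3 3·4=12, Z2→D2 2·21=42, Z3→D4 9·4=36, Z4→D1 3·13=39, Z5→D3 2·9=18. Service 147; fixed 243; total 390.
Difference: |345 − 390| = 45.

Option 1 is cheaper by 45.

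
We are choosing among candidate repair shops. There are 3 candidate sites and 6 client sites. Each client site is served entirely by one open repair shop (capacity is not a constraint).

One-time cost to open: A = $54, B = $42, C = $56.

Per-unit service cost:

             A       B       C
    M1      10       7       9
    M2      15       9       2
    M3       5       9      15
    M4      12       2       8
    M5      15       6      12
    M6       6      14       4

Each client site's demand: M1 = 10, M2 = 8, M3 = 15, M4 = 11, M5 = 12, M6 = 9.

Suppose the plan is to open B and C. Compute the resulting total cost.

Total cost: 449

Each client site is assigned to its cheapest site among the open ones.
{B, C}: M1→B 7·10=70, M2→C 2·8=16, M3→B 9·15=135, M4→B 2·11=22, M5→B 6·12=72, M6→C 4·9=36. Service 351; fixed 98; total 449.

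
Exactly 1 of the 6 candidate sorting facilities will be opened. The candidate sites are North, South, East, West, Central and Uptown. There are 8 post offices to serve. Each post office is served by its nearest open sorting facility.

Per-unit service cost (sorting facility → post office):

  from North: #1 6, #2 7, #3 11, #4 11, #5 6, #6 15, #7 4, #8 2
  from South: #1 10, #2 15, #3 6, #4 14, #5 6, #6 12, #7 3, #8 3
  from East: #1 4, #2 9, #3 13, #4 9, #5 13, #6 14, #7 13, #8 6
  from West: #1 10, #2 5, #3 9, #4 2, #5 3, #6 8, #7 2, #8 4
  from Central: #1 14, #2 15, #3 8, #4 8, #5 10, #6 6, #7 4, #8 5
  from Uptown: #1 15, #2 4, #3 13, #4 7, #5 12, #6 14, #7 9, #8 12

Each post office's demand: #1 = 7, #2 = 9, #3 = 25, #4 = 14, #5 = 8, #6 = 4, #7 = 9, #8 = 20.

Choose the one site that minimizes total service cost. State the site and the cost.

Choose West only; total service cost 522.

With exactly 1 open, each post office uses its cheapest among the chosen.
{West}: #1→West 10·7=70, #2→West 5·9=45, #3→West 9·25=225, #4→West 2·14=28, #5→West 3·8=24, #6→West 8·4=32, #7→West 2·9=18, #8→West 4·20=80. Service cost 522.
{North}: service cost 718
{South}: service cost 734
Among all 6 size-1 choices, {West} is lowest.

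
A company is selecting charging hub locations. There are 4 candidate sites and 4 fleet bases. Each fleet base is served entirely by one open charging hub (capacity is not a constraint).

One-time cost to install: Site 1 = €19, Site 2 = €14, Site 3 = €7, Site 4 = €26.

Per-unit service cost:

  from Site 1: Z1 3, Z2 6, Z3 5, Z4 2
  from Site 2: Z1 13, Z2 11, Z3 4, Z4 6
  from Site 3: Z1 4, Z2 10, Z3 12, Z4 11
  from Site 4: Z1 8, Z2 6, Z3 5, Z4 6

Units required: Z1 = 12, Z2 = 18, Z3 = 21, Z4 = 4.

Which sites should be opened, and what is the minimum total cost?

Open Site 1 and Site 2; minimum total cost 269.

For any fixed open set, each fleet base goes to its cheapest open site; total = fixed + service.
{Site 1, Site 2}: Z1→Site 1 3·12=36, Z2→Site 1 6·18=108, Z3→Site 2 4·21=84, Z4→Site 1 2·4=8. Service 236; fixed 33; total 269.
{Site 1}: service 257 + fixed 19 = 276
{Site 1, Site 2, Site 3}: service 236 + fixed 40 = 276
{Site 1, Site 2, Site 3, Site 4}: service 236 + fixed 66 = 302
No other subset beats 269.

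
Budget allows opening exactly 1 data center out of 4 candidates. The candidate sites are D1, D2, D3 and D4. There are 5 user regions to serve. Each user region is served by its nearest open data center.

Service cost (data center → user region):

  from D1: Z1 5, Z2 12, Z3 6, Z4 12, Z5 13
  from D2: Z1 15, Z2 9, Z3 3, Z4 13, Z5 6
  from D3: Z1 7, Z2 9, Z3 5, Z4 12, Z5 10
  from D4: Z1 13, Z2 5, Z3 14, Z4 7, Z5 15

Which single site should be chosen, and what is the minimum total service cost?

Choose D3 only; total service cost 43.

With exactly 1 open, each user region uses its cheapest among the chosen.
{D3}: Z1→D3 7, Z2→D3 9, Z3→D3 5, Z4→D3 12, Z5→D3 10. Service cost 43.
{D2}: service cost 46
{D1}: service cost 48
Among all 4 size-1 choices, {D3} is lowest.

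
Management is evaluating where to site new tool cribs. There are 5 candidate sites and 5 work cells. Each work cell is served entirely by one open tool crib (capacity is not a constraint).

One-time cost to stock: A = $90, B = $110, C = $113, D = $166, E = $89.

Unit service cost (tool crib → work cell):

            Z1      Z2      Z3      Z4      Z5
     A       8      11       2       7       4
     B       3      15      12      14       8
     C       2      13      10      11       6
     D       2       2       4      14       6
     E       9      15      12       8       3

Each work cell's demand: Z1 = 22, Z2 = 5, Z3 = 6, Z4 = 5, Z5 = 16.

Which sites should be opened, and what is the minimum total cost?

For any fixed open set, each work cell goes to its cheapest open site; total = fixed + service.
{D}: Z1→D 2·22=44, Z2→D 2·5=10, Z3→D 4·6=24, Z4→D 14·5=70, Z5→D 6·16=96. Service 244; fixed 166; total 410.
{A, C}: service 210 + fixed 203 = 413
{A, D}: Z1→D 2·22=44, Z2→D 2·5=10, Z3→A 2·6=12, Z4→A 7·5=35, Z5→A 4·16=64. Service 165; fixed 256; total 421.
{A, B, C, D, E}: Z1→C 2·22=44, Z2→D 2·5=10, Z3→A 2·6=12, Z4→A 7·5=35, Z5→E 3·16=48. Service 149; fixed 568; total 717.
No other subset beats 410.

Open D only; minimum total cost 410.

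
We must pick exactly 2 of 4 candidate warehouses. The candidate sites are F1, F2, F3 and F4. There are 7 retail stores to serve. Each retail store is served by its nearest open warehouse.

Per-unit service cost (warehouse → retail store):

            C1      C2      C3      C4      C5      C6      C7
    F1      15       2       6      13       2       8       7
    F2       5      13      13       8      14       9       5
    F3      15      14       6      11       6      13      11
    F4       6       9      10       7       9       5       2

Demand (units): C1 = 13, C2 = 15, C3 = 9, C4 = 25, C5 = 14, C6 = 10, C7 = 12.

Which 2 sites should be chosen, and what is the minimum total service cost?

Choose F1 and F4; total service cost 439.

With exactly 2 open, each retail store uses its cheapest among the chosen.
{F1, F4}: C1→F4 6·13=78, C2→F1 2·15=30, C3→F1 6·9=54, C4→F4 7·25=175, C5→F1 2·14=28, C6→F4 5·10=50, C7→F4 2·12=24. Service cost 439.
{F1, F2}: service cost 517
{F3, F4}: service cost 600
Among all 6 size-2 choices, {F1, F4} is lowest.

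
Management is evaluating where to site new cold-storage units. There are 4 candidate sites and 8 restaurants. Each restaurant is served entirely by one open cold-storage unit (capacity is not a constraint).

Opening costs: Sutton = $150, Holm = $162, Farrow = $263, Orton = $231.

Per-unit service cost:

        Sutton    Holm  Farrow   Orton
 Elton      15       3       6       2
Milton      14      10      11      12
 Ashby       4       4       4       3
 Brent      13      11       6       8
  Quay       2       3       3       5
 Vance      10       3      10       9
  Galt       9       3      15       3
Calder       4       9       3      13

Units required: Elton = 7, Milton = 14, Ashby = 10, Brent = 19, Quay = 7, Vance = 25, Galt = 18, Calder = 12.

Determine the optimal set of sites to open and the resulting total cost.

For any fixed open set, each restaurant goes to its cheapest open site; total = fixed + service.
{Holm}: Elton→Holm 3·7=21, Milton→Holm 10·14=140, Ashby→Holm 4·10=40, Brent→Holm 11·19=209, Quay→Holm 3·7=21, Vance→Holm 3·25=75, Galt→Holm 3·18=54, Calder→Holm 9·12=108. Service 668; fixed 162; total 830.
{Sutton, Holm}: Elton→Holm 3·7=21, Milton→Holm 10·14=140, Ashby→Sutton 4·10=40, Brent→Holm 11·19=209, Quay→Sutton 2·7=14, Vance→Holm 3·25=75, Galt→Holm 3·18=54, Calder→Sutton 4·12=48. Service 601; fixed 312; total 913.
{Holm, Farrow}: service 501 + fixed 425 = 926
{Sutton, Holm, Farrow, Orton}: service 477 + fixed 806 = 1283
(All 15 nonempty subsets were checked; Holm only is lowest.)

Open Holm only; minimum total cost 830.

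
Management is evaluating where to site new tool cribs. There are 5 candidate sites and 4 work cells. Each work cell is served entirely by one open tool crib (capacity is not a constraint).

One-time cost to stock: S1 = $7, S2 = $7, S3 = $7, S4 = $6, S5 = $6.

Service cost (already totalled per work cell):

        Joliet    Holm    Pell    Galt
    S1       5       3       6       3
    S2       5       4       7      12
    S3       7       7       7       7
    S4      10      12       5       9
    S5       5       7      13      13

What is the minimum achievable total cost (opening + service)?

Minimum total cost: 24

For any fixed open set, each work cell goes to its cheapest open site; total = fixed + service.
{S1}: Joliet→S1 5, Holm→S1 3, Pell→S1 6, Galt→S1 3. Service 17; fixed 7; total 24.
{S1, S4}: service 16 + fixed 13 = 29
{S1, S5}: service 17 + fixed 13 = 30
{S1, S2, S3, S4, S5}: Joliet→S1 5, Holm→S1 3, Pell→S4 5, Galt→S1 3. Service 16; fixed 33; total 49.
No other subset beats 24.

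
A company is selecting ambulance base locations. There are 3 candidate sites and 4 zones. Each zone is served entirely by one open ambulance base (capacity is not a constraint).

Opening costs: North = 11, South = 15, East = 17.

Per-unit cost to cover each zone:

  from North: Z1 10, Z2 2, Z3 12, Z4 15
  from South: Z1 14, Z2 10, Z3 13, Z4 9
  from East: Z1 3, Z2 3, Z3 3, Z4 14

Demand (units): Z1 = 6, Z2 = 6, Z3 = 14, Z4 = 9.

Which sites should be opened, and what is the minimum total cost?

Open South and East; minimum total cost 191.

For any fixed open set, each zone goes to its cheapest open site; total = fixed + service.
{South, East}: Z1→East 3·6=18, Z2→East 3·6=18, Z3→East 3·14=42, Z4→South 9·9=81. Service 159; fixed 32; total 191.
{North, South, East}: Z1→East 3·6=18, Z2→North 2·6=12, Z3→East 3·14=42, Z4→South 9·9=81. Service 153; fixed 43; total 196.
{East}: Z1→East 3·6=18, Z2→East 3·6=18, Z3→East 3·14=42, Z4→East 14·9=126. Service 204; fixed 17; total 221.
{North}: service 375 + fixed 11 = 386
No other subset beats 191.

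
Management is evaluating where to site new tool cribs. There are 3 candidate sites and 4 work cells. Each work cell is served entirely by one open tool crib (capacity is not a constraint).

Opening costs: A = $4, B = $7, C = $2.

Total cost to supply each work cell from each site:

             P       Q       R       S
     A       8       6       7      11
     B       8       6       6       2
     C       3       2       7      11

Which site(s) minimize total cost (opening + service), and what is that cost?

Open B and C; minimum total cost 22.

For any fixed open set, each work cell goes to its cheapest open site; total = fixed + service.
{B, C}: P→C 3, Q→C 2, R→B 6, S→B 2. Service 13; fixed 9; total 22.
{C}: service 23 + fixed 2 = 25
{A, B, C}: service 13 + fixed 13 = 26
No other subset beats 22.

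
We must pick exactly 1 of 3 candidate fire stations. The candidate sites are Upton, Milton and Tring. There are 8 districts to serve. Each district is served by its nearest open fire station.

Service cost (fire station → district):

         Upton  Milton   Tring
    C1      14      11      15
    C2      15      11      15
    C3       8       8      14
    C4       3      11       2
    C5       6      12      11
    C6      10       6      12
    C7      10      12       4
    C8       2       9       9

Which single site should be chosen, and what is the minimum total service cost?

With exactly 1 open, each district uses its cheapest among the chosen.
{Upton}: C1→Upton 14, C2→Upton 15, C3→Upton 8, C4→Upton 3, C5→Upton 6, C6→Upton 10, C7→Upton 10, C8→Upton 2. Service cost 68.
{Milton}: service cost 80
{Tring}: service cost 82
Among all 3 size-1 choices, {Upton} is lowest.

Choose Upton only; total service cost 68.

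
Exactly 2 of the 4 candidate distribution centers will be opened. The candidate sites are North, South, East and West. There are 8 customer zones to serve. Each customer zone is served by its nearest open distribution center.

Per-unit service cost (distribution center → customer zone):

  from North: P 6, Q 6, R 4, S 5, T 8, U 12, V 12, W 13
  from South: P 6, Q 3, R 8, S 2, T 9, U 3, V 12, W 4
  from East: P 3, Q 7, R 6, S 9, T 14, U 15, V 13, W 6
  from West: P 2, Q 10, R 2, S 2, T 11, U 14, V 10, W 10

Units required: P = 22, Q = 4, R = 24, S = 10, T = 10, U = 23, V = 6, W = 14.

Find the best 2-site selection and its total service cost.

Choose South and West; total service cost 399.

With exactly 2 open, each customer zone uses its cheapest among the chosen.
{South, West}: P→West 2·22=44, Q→South 3·4=12, R→West 2·24=48, S→South 2·10=20, T→South 9·10=90, U→South 3·23=69, V→West 10·6=60, W→South 4·14=56. Service cost 399.
{South, East}: service cost 529
{North, South}: service cost 537
Among all 6 size-2 choices, {South, West} is lowest.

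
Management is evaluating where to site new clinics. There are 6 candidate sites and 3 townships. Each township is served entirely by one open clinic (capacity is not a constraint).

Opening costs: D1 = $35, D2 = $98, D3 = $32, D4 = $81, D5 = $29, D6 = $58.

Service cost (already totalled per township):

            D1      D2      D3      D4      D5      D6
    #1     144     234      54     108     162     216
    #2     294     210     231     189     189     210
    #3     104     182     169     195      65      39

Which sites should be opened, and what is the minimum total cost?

For any fixed open set, each township goes to its cheapest open site; total = fixed + service.
{D3, D5}: #1→D3 54, #2→D5 189, #3→D5 65. Service 308; fixed 61; total 369.
{D3, D6}: #1→D3 54, #2→D6 210, #3→D6 39. Service 303; fixed 90; total 393.
{D3, D5, D6}: #1→D3 54, #2→D5 189, #3→D6 39. Service 282; fixed 119; total 401.
{D1, D2, D3, D4, D5, D6}: service 282 + fixed 333 = 615
No other subset beats 369.

Open D3 and D5; minimum total cost 369.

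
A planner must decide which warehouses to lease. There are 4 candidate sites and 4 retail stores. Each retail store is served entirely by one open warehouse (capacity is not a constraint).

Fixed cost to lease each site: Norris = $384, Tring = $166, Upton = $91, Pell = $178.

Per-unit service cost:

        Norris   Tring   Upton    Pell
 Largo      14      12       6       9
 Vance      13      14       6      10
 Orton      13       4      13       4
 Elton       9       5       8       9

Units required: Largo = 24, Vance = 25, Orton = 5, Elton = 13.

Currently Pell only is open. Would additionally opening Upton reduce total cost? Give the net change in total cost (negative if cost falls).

Current service cost with {Pell}: 603.
Adding Upton: each retail store re-picks its cheapest; new service cost 418, saving 185.
Extra fixed cost: 91. Net change = 91 − 185 = -94.
(Totals: 781 → 687.)

Yes — net change −94 (cost falls by 94).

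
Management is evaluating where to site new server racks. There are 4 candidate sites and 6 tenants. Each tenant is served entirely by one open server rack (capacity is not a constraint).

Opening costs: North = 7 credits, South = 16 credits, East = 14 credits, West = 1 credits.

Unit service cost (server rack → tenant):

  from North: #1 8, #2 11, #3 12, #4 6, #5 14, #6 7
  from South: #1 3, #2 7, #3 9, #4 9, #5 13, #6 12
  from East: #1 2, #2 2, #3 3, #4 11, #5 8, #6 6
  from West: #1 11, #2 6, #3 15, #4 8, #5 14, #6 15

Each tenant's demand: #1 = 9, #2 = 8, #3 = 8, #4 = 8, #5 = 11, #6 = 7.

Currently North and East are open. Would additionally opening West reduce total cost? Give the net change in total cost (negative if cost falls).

Current service cost with {North, East}: 236.
Adding West: each tenant re-picks its cheapest; new service cost 236, saving 0.
Extra fixed cost: 1. Net change = 1 − 0 = 1.
(Totals: 257 → 258.)

No — net change +1 (cost rises by 1).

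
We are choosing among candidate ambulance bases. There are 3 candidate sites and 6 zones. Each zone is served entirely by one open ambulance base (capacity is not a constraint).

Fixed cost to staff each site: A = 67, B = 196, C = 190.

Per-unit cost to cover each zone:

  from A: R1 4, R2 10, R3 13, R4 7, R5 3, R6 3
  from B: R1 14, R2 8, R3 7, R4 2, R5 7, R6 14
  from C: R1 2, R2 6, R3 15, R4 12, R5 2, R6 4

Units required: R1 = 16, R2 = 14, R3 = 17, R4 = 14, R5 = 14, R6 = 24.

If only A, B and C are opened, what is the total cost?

Total cost: 816

Each zone is assigned to its cheapest site among the open ones.
{A, B, C}: R1→C 2·16=32, R2→C 6·14=84, R3→B 7·17=119, R4→B 2·14=28, R5→C 2·14=28, R6→A 3·24=72. Service 363; fixed 453; total 816.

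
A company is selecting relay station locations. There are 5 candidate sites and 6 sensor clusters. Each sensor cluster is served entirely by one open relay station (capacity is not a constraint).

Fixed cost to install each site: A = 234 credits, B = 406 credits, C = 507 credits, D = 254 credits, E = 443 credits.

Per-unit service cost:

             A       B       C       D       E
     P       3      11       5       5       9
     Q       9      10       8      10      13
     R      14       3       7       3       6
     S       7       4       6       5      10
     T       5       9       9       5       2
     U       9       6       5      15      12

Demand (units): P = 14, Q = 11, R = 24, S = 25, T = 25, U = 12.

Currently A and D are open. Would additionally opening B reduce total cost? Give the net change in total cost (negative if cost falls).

Current service cost with {A, D}: 571.
Adding B: each sensor cluster re-picks its cheapest; new service cost 510, saving 61.
Extra fixed cost: 406. Net change = 406 − 61 = 345.
(Totals: 1059 → 1404.)

No — net change +345 (cost rises by 345).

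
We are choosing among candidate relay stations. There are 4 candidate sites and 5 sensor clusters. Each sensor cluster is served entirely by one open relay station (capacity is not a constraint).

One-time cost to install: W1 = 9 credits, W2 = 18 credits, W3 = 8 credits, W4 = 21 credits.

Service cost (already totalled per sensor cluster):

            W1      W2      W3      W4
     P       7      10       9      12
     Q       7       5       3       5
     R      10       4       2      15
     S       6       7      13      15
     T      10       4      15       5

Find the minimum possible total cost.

Minimum total cost: 45

For any fixed open set, each sensor cluster goes to its cheapest open site; total = fixed + service.
{W1, W3}: P→W1 7, Q→W3 3, R→W3 2, S→W1 6, T→W1 10. Service 28; fixed 17; total 45.
{W2}: service 30 + fixed 18 = 48
{W1}: service 40 + fixed 9 = 49
{W1, W2, W3, W4}: P→W1 7, Q→W3 3, R→W3 2, S→W1 6, T→W2 4. Service 22; fixed 56; total 78.
(All 15 nonempty subsets were checked; W1 and W3 is lowest.)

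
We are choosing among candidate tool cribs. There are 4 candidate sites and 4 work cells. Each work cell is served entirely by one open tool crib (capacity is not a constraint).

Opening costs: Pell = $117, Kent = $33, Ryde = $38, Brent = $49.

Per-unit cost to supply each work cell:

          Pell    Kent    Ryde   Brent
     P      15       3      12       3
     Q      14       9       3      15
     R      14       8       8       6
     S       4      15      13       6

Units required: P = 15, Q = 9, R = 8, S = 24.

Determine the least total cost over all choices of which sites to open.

For any fixed open set, each work cell goes to its cheapest open site; total = fixed + service.
{Ryde, Brent}: P→Brent 3·15=45, Q→Ryde 3·9=27, R→Brent 6·8=48, S→Brent 6·24=144. Service 264; fixed 87; total 351.
{Kent, Ryde, Brent}: service 264 + fixed 120 = 384
{Kent, Brent}: P→Kent 3·15=45, Q→Kent 9·9=81, R→Brent 6·8=48, S→Brent 6·24=144. Service 318; fixed 82; total 400.
{Pell, Kent, Ryde, Brent}: service 216 + fixed 237 = 453
(All 15 nonempty subsets were checked; Ryde and Brent is lowest.)

Minimum total cost: 351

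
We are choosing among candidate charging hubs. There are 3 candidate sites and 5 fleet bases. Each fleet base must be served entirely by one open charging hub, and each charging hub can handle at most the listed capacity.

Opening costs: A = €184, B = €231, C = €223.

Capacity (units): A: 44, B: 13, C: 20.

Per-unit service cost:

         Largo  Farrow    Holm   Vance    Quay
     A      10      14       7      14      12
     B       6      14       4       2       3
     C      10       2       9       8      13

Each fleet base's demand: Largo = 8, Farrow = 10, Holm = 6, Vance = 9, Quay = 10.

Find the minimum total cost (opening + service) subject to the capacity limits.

Minimum total cost: 692

Open {A}: Largo→A 10·8=80, Farrow→A 14·10=140, Holm→A 7·6=42, Vance→A 14·9=126, Quay→A 12·10=120.
Loads: A carries 43/44. Service 508; fixed 184; total 692.
Next best feasible plan costs 741.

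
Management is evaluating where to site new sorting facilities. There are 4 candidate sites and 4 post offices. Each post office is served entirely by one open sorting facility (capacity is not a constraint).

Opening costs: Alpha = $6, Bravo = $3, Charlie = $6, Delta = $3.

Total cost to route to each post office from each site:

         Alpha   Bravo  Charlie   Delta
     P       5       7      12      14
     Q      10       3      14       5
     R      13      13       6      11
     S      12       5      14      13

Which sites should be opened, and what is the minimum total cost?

For any fixed open set, each post office goes to its cheapest open site; total = fixed + service.
{Bravo, Charlie}: P→Bravo 7, Q→Bravo 3, R→Charlie 6, S→Bravo 5. Service 21; fixed 9; total 30.
{Bravo}: service 28 + fixed 3 = 31
{Bravo, Delta}: P→Bravo 7, Q→Bravo 3, R→Delta 11, S→Bravo 5. Service 26; fixed 6; total 32.
{Alpha, Bravo, Charlie, Delta}: service 19 + fixed 18 = 37
No other subset beats 30.

Open Bravo and Charlie; minimum total cost 30.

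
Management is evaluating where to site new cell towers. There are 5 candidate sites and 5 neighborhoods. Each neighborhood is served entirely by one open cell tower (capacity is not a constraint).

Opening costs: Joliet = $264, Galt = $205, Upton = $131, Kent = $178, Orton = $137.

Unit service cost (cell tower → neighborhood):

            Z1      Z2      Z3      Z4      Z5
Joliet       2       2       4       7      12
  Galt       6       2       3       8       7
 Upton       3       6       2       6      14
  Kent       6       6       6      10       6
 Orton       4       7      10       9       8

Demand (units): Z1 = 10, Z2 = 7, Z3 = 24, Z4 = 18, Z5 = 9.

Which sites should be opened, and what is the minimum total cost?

For any fixed open set, each neighborhood goes to its cheapest open site; total = fixed + service.
{Upton}: Z1→Upton 3·10=30, Z2→Upton 6·7=42, Z3→Upton 2·24=48, Z4→Upton 6·18=108, Z5→Upton 14·9=126. Service 354; fixed 131; total 485.
{Galt}: Z1→Galt 6·10=60, Z2→Galt 2·7=14, Z3→Galt 3·24=72, Z4→Galt 8·18=144, Z5→Galt 7·9=63. Service 353; fixed 205; total 558.
{Upton, Orton}: Z1→Upton 3·10=30, Z2→Upton 6·7=42, Z3→Upton 2·24=48, Z4→Upton 6·18=108, Z5→Orton 8·9=72. Service 300; fixed 268; total 568.
{Joliet, Galt, Upton, Kent, Orton}: service 244 + fixed 915 = 1159
No other subset beats 485.

Open Upton only; minimum total cost 485.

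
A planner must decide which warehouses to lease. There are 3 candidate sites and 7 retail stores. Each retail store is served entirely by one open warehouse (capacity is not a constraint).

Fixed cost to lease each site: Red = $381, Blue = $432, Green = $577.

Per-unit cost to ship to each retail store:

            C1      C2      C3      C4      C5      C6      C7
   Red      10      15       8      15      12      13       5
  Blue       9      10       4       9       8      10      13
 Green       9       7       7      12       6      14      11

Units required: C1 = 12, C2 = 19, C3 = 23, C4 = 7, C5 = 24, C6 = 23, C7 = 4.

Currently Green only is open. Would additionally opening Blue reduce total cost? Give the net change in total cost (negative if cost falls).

Current service cost with {Green}: 996.
Adding Blue: each retail store re-picks its cheapest; new service cost 814, saving 182.
Extra fixed cost: 432. Net change = 432 − 182 = 250.
(Totals: 1573 → 1823.)

No — net change +250 (cost rises by 250).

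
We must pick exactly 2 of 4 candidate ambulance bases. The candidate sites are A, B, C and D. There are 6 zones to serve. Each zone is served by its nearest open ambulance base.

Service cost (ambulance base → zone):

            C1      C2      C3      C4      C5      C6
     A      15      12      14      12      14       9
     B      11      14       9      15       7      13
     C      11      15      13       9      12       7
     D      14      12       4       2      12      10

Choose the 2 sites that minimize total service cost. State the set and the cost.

With exactly 2 open, each zone uses its cheapest among the chosen.
{B, D}: C1→B 11, C2→D 12, C3→D 4, C4→D 2, C5→B 7, C6→D 10. Service cost 46.
{C, D}: service cost 48
{A, D}: service cost 53
Among all 6 size-2 choices, {B, D} is lowest.

Choose B and D; total service cost 46.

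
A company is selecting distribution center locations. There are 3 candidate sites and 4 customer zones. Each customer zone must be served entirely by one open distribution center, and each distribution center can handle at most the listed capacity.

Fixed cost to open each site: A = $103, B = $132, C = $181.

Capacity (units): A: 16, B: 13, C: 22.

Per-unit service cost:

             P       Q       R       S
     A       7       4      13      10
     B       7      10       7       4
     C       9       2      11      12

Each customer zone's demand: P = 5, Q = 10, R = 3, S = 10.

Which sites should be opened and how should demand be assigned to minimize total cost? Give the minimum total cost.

Minimum total cost: 371

Open {A, B}: P→A 7·5=35, Q→A 4·10=40, R→B 7·3=21, S→B 4·10=40.
Loads: A carries 15/16, B carries 13/13. Service 136; fixed 235; total 371.
Next best feasible plan costs 439.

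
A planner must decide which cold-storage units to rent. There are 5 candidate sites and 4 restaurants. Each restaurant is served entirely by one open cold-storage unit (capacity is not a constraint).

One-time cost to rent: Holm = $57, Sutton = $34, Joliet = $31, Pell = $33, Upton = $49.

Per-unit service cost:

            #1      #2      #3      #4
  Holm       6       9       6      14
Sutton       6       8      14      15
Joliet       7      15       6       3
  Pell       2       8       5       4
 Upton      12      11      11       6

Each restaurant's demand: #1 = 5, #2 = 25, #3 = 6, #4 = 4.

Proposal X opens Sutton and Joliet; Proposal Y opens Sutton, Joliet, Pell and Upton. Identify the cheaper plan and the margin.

Proposal X: {Sutton, Joliet}: #1→Sutton 6·5=30, #2→Sutton 8·25=200, #3→Joliet 6·6=36, #4→Joliet 3·4=12. Service 278; fixed 65; total 343.
Proposal Y: {Sutton, Joliet, Pell, Upton}: #1→Pell 2·5=10, #2→Sutton 8·25=200, #3→Pell 5·6=30, #4→Joliet 3·4=12. Service 252; fixed 147; total 399.
Difference: |343 − 399| = 56.

Proposal X is cheaper by 56.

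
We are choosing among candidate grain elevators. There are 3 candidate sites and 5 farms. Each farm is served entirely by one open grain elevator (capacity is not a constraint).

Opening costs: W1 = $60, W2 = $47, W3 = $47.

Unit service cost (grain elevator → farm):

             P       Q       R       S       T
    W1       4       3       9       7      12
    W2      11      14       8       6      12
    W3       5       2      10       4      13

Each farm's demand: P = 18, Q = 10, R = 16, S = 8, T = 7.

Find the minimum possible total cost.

For any fixed open set, each farm goes to its cheapest open site; total = fixed + service.
{W3}: P→W3 5·18=90, Q→W3 2·10=20, R→W3 10·16=160, S→W3 4·8=32, T→W3 13·7=91. Service 393; fixed 47; total 440.
{W1}: service 386 + fixed 60 = 446
{W2, W3}: service 354 + fixed 94 = 448
{W1, W2, W3}: service 336 + fixed 154 = 490
No other subset beats 440.

Minimum total cost: 440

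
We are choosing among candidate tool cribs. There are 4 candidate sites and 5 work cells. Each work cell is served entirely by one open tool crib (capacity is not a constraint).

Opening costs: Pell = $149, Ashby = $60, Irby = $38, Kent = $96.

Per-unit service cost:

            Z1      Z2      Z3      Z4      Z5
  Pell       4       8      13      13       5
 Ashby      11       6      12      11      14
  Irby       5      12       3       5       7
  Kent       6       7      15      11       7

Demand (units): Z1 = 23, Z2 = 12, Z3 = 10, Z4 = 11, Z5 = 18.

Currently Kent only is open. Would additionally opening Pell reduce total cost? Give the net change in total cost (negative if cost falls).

Current service cost with {Kent}: 619.
Adding Pell: each work cell re-picks its cheapest; new service cost 517, saving 102.
Extra fixed cost: 149. Net change = 149 − 102 = 47.
(Totals: 715 → 762.)

No — net change +47 (cost rises by 47).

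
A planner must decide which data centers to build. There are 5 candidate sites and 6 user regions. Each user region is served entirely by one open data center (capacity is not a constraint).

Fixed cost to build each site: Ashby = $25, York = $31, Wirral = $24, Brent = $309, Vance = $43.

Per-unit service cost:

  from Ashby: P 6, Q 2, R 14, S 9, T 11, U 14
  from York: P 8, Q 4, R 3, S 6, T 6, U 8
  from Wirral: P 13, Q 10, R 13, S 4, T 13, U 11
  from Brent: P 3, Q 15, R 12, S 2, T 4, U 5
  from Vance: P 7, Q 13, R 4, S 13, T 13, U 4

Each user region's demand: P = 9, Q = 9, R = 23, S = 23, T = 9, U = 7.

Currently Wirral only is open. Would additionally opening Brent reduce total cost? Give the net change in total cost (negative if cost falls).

No — net change +27 (cost rises by 27).

Current service cost with {Wirral}: 792.
Adding Brent: each user region re-picks its cheapest; new service cost 510, saving 282.
Extra fixed cost: 309. Net change = 309 − 282 = 27.
(Totals: 816 → 843.)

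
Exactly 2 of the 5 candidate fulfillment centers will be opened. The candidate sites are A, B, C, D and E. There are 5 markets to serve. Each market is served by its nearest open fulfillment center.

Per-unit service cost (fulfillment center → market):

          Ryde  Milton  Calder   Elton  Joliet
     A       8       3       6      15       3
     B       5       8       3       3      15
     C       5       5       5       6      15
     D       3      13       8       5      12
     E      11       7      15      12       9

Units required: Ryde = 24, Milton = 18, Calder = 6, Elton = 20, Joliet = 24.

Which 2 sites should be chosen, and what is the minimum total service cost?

Choose A and B; total service cost 324.

With exactly 2 open, each market uses its cheapest among the chosen.
{A, B}: Ryde→B 5·24=120, Milton→A 3·18=54, Calder→B 3·6=18, Elton→B 3·20=60, Joliet→A 3·24=72. Service cost 324.
{A, D}: service cost 334
{A, C}: service cost 396
Among all 10 size-2 choices, {A, B} is lowest.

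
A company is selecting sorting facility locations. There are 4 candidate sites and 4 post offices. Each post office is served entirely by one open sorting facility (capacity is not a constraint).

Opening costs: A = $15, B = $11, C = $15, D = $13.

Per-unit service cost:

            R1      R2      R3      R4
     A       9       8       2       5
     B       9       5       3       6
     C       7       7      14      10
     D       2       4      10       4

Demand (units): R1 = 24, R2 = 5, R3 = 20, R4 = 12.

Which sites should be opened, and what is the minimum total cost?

Open A and D; minimum total cost 184.

For any fixed open set, each post office goes to its cheapest open site; total = fixed + service.
{A, D}: R1→D 2·24=48, R2→D 4·5=20, R3→A 2·20=40, R4→D 4·12=48. Service 156; fixed 28; total 184.
{A, B, D}: service 156 + fixed 39 = 195
{A, C, D}: service 156 + fixed 43 = 199
{A, B, C, D}: service 156 + fixed 54 = 210
(All 15 nonempty subsets were checked; A and D is lowest.)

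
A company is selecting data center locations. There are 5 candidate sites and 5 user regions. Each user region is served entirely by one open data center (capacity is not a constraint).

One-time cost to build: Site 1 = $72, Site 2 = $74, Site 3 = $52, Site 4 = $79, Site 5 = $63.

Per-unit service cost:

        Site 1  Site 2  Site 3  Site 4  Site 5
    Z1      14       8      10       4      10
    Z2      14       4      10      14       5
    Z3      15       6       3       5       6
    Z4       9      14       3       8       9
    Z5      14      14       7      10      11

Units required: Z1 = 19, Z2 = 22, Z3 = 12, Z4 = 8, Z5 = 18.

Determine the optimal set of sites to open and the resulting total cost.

For any fixed open set, each user region goes to its cheapest open site; total = fixed + service.
{Site 2, Site 3}: Z1→Site 2 8·19=152, Z2→Site 2 4·22=88, Z3→Site 3 3·12=36, Z4→Site 3 3·8=24, Z5→Site 3 7·18=126. Service 426; fixed 126; total 552.
{Site 2, Site 3, Site 4}: service 350 + fixed 205 = 555
{Site 3, Site 4, Site 5}: service 372 + fixed 194 = 566
{Site 1, Site 2, Site 3, Site 4, Site 5}: Z1→Site 4 4·19=76, Z2→Site 2 4·22=88, Z3→Site 3 3·12=36, Z4→Site 3 3·8=24, Z5→Site 3 7·18=126. Service 350; fixed 340; total 690.
No other subset beats 552.

Open Site 2 and Site 3; minimum total cost 552.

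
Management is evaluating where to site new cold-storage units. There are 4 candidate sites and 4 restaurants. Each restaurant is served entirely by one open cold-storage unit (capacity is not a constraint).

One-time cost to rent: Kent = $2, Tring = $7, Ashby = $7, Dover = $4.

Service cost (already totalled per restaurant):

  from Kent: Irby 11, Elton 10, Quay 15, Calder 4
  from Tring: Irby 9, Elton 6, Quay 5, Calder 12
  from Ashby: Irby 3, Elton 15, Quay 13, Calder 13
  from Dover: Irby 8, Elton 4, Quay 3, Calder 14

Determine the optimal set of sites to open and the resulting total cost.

For any fixed open set, each restaurant goes to its cheapest open site; total = fixed + service.
{Kent, Dover}: Irby→Dover 8, Elton→Dover 4, Quay→Dover 3, Calder→Kent 4. Service 19; fixed 6; total 25.
{Kent, Ashby, Dover}: service 14 + fixed 13 = 27
{Kent, Tring, Dover}: service 19 + fixed 13 = 32
{Kent, Tring, Ashby, Dover}: Irby→Ashby 3, Elton→Dover 4, Quay→Dover 3, Calder→Kent 4. Service 14; fixed 20; total 34.
(All 15 nonempty subsets were checked; Kent and Dover is lowest.)

Open Kent and Dover; minimum total cost 25.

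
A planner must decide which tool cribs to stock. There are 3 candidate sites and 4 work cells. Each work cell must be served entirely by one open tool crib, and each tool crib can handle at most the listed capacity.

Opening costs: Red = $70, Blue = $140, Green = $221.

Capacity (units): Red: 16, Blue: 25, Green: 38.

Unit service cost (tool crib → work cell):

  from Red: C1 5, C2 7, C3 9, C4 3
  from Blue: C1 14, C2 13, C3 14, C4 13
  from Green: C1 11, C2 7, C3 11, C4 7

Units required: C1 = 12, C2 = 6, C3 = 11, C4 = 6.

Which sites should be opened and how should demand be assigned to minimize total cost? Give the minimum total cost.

Minimum total cost: 556

Open {Red, Green}: C1→Red 5·12=60, C2→Green 7·6=42, C3→Green 11·11=121, C4→Green 7·6=42.
Loads: Red carries 12/16, Green carries 23/38. Service 265; fixed 291; total 556.
Next best feasible plan costs 558.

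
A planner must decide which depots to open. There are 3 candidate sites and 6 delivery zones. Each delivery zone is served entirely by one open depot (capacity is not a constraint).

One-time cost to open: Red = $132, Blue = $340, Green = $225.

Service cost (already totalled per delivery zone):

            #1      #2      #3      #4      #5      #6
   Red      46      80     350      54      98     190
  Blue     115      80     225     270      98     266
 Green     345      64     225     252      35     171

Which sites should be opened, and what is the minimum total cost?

Open Red only; minimum total cost 950.

For any fixed open set, each delivery zone goes to its cheapest open site; total = fixed + service.
{Red}: #1→Red 46, #2→Red 80, #3→Red 350, #4→Red 54, #5→Red 98, #6→Red 190. Service 818; fixed 132; total 950.
{Red, Green}: #1→Red 46, #2→Green 64, #3→Green 225, #4→Red 54, #5→Green 35, #6→Green 171. Service 595; fixed 357; total 952.
{Red, Blue}: service 693 + fixed 472 = 1165
{Red, Blue, Green}: #1→Red 46, #2→Green 64, #3→Blue 225, #4→Red 54, #5→Green 35, #6→Green 171. Service 595; fixed 697; total 1292.
No other subset beats 950.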